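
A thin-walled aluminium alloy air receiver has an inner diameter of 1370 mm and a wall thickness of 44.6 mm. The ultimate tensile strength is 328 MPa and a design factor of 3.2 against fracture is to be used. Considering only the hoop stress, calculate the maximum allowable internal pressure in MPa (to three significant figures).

p_allow = 6.67 MPa

σ_allow = 328/3.2 = 102.5 MPa.
σ_h = pD/(2t) → p_allow = 2σ_allow t/D = 2×102.5×44.6/1370 = 6.674 MPa.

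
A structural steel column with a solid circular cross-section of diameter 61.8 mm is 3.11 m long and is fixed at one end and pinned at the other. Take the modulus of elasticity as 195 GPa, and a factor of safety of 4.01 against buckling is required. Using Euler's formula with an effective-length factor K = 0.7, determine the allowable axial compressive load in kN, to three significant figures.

P_allow = 72.5 kN

I = πd⁴/64 = π×61.8⁴/64 = 716000 mm⁴.
Effective length L_e = KL = 0.7×3.11 m = 2177 mm.
Euler critical load P_cr = π²EI/L_e² = π²×195000×716000/2177² = 290800 N.
P_allow = P_cr/n = 290800/4.01 = 72510 N.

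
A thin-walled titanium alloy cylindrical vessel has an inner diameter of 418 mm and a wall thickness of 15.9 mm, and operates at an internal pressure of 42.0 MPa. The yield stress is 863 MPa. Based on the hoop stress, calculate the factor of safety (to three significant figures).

n = 1.56

σ_h = pD/(2t) = 42.0×418/(2×15.9) = 552.1 MPa.
n = 863/552.1 = 1.563.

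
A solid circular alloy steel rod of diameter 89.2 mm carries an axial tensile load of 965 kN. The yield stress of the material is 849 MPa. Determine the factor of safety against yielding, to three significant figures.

A = πd²/4 = 6249 mm².
σ = F/A = 965000/6249 = 154.4 MPa.
n = 849/154.4 = 5.498.

n = 5.50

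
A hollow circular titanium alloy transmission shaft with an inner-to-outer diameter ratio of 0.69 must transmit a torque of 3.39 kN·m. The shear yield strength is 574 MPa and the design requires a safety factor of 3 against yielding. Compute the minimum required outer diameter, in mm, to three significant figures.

d_o = 48.9 mm

τ_allow = 574/3 = 191.3 MPa.
For a hollow shaft τ = 16T/[πd_o³(1−k⁴)] with k = 0.69, so 1−k⁴ = 0.7733.
d_o³ = 16T/[π τ_allow (1−k⁴)] = 16×3390000/(π×191.3×0.7733) = 116700 mm³.
d_o = 48.87 mm.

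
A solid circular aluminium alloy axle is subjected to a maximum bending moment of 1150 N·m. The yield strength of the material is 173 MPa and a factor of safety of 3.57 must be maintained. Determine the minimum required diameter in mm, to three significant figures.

d = 62.3 mm

σ_allow = 173/3.57 = 48.46 MPa.
For a solid circular section σ = 32M/(πd³), so d³ = 32M/(π σ_allow) = 32×1150000/(π×48.46) = 241700 mm³.
d = 62.29 mm.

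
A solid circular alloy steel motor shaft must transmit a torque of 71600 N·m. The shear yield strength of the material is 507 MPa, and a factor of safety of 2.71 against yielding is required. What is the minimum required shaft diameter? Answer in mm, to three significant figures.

d = 125 mm

Allowable shear stress τ_allow = 507/2.71 = 187.1 MPa.
For a solid shaft τ = 16T/(πd³), so d³ = 16T/(π τ_allow) = 16×7.1600×10^7/(π×187.1) = 1.949×10^6 mm³.
d = (1.949×10^6)^(1/3) = 124.9 mm.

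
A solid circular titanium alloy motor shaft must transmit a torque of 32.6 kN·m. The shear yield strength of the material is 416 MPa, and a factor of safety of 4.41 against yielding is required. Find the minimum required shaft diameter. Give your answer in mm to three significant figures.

d = 121 mm

Allowable shear stress τ_allow = 416/4.41 = 94.33 MPa.
For a solid shaft τ = 16T/(πd³), so d³ = 16T/(π τ_allow) = 16×3.2600×10^7/(π×94.33) = 1.760×10^6 mm³.
d = (1.760×10^6)^(1/3) = 120.7 mm.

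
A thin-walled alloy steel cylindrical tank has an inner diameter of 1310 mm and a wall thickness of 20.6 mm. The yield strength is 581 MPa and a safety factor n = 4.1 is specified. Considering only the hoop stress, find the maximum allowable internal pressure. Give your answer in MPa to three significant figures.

σ_allow = 581/4.1 = 141.7 MPa.
σ_h = pD/(2t) → p_allow = 2σ_allow t/D = 2×141.7×20.6/1310 = 4.457 MPa.

p_allow = 4.46 MPa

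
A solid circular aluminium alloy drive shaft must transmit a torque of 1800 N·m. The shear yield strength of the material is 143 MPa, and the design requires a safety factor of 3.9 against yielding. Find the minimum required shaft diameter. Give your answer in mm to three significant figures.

Allowable shear stress τ_allow = 143/3.9 = 36.67 MPa.
For a solid shaft τ = 16T/(πd³), so d³ = 16T/(π τ_allow) = 16×1800000/(π×36.67) = 250000 mm³.
d = (250000)^(1/3) = 63.00 mm.

d = 63.0 mm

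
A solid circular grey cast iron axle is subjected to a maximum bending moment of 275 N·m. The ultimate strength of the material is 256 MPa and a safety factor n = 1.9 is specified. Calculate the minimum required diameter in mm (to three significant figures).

σ_allow = 256/1.9 = 134.7 MPa.
For a solid circular section σ = 32M/(πd³), so d³ = 32M/(π σ_allow) = 32×275000/(π×134.7) = 20790 mm³.
d = 27.50 mm.

d = 27.5 mm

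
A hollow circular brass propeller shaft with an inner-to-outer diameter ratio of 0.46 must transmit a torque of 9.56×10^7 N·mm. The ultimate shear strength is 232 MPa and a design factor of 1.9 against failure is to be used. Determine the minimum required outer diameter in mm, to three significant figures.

τ_allow = 232/1.9 = 122.1 MPa.
For a hollow shaft τ = 16T/[πd_o³(1−k⁴)] with k = 0.46, so 1−k⁴ = 0.9552.
d_o³ = 16T/[π τ_allow (1−k⁴)] = 16×9.5600×10^7/(π×122.1×0.9552) = 4.174×10^6 mm³.
d_o = 161.0 mm.

d_o = 161 mm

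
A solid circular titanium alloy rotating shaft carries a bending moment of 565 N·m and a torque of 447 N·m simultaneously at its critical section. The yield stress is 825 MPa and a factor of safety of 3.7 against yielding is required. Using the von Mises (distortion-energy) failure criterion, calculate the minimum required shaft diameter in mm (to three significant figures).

σ_allow = σ_y/n = 825/3.7 = 223.0 MPa.
For a solid shaft σ_b = 32M/(πd³) and τ = 16T/(πd³), so the von Mises stress is σ' = (16/πd³)·√(4M²+3T²).
√(4M²+3T²) = √(4×(565000)² + 3×(447000)²) = 1.370×10^6 N·mm.
d³ = 16×1.370×10^6/(π×223.0) = 31290 mm³.
d = 31.51 mm.

d = 31.5 mm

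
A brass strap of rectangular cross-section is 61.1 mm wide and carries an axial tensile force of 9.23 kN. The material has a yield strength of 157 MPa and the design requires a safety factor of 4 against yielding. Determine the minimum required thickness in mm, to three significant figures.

σ_allow = 157/4 = 39.25 MPa.
Required area A = F/σ_allow = 9230.0/39.25 = 235.2 mm².
t = A/w = 235.2/61.1 = 3.849 mm.

t = 3.85 mm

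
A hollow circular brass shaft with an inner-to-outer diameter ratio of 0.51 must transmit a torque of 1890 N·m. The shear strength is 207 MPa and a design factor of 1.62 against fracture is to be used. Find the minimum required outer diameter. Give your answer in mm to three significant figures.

d_o = 43.2 mm

τ_allow = 207/1.62 = 127.8 MPa.
For a hollow shaft τ = 16T/[πd_o³(1−k⁴)] with k = 0.51, so 1−k⁴ = 0.9323.
d_o³ = 16T/[π τ_allow (1−k⁴)] = 16×1890000/(π×127.8×0.9323) = 80800 mm³.
d_o = 43.23 mm.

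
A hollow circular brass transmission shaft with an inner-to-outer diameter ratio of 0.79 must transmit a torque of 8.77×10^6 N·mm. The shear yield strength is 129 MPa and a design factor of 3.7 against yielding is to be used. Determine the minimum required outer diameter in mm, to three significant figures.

τ_allow = 129/3.7 = 34.86 MPa.
For a hollow shaft τ = 16T/[πd_o³(1−k⁴)] with k = 0.79, so 1−k⁴ = 0.6105.
d_o³ = 16T/[π τ_allow (1−k⁴)] = 16×8770000/(π×34.86×0.6105) = 2.098×10^6 mm³.
d_o = 128.0 mm.

d_o = 128 mm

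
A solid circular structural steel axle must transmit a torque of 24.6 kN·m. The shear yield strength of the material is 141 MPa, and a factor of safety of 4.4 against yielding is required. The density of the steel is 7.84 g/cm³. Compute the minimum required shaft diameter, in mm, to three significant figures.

d = 158 mm

Allowable shear stress τ_allow = 141/4.4 = 32.05 MPa.
For a solid shaft τ = 16T/(πd³), so d³ = 16T/(π τ_allow) = 16×2.4600×10^7/(π×32.05) = 3.910×10^6 mm³.
d = (3.910×10^6)^(1/3) = 157.5 mm.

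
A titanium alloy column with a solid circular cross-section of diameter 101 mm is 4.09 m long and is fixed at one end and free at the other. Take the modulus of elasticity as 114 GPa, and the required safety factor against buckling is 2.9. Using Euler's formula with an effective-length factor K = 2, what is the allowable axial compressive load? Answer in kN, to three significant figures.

P_allow = 29.6 kN

I = πd⁴/64 = π×101⁴/64 = 5.108×10^6 mm⁴.
Effective length L_e = KL = 2×4.09 m = 8180 mm.
Euler critical load P_cr = π²EI/L_e² = π²×114000×5.108×10^6/8180² = 85890 N.
P_allow = P_cr/n = 85890/2.9 = 29620 N.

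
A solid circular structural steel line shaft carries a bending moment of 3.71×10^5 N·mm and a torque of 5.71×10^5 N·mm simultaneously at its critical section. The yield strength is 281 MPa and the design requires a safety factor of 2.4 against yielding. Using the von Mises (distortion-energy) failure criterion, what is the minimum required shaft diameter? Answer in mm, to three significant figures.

d = 37.7 mm

σ_allow = σ_y/n = 281/2.4 = 117.1 MPa.
For a solid shaft σ_b = 32M/(πd³) and τ = 16T/(πd³), so the von Mises stress is σ' = (16/πd³)·√(4M²+3T²).
√(4M²+3T²) = √(4×(371000)² + 3×(571000)²) = 1.236×10^6 N·mm.
d³ = 16×1.236×10^6/(π×117.1) = 53780 mm³.
d = 37.75 mm.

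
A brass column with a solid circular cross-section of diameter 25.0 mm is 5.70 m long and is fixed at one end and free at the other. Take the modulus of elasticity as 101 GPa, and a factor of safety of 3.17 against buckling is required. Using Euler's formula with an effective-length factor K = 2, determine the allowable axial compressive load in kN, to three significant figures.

I = πd⁴/64 = π×25.0⁴/64 = 19170 mm⁴.
Effective length L_e = KL = 2×5.70 m = 11400 mm.
Euler critical load P_cr = π²EI/L_e² = π²×101000×19170/11400² = 147.1 N.
P_allow = P_cr/n = 147.1/3.17 = 46.40 N.

P_allow = 0.0464 kN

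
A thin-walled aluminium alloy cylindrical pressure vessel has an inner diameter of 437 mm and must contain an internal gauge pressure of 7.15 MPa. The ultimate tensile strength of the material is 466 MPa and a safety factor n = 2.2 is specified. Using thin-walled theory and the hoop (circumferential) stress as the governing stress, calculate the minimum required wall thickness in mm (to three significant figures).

σ_allow = 466/2.2 = 211.8 MPa.
Hoop stress σ_h = pD/(2t), so t = pD/(2σ_allow) = 7.15×437/(2×211.8) = 7.376 mm.

t = 7.38 mm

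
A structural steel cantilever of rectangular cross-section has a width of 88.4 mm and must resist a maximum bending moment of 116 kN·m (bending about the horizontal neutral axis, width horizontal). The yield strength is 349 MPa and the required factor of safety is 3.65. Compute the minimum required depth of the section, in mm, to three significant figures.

σ_allow = 349/3.65 = 95.62 MPa.
For a rectangular section σ = 6M/(bh²), so h² = 6M/(b σ_allow) = 6×1.1600×10^8/(88.4×95.62) = 82340 mm².
h = 287.0 mm.

h = 287 mm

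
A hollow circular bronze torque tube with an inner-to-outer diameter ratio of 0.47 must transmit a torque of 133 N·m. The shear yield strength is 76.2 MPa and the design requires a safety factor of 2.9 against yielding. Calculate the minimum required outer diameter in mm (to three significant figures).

d_o = 30.0 mm

τ_allow = 76.2/2.9 = 26.28 MPa.
For a hollow shaft τ = 16T/[πd_o³(1−k⁴)] with k = 0.47, so 1−k⁴ = 0.9512.
d_o³ = 16T/[π τ_allow (1−k⁴)] = 16×133000/(π×26.28×0.9512) = 27100 mm³.
d_o = 30.04 mm.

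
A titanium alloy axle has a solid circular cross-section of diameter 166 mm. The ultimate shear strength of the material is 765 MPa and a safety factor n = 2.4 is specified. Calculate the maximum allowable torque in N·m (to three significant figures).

T_allow = 2.86×10^5 N·m

τ_allow = 765/2.4 = 318.8 MPa.
For a solid shaft T_allow = τ_allow·πd³/16; πd³/16 = π×166³/16 = 898200 mm³.
T_allow = 318.8×898200 = 2.863×10^8 N·mm = 286300 N·m.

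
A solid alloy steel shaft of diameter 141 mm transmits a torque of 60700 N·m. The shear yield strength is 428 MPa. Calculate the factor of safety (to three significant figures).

n = 3.88

τ = 16T/(πd³) = 16×6.0700×10^7/(π×141³) = 110.3 MPa.
n = τ_limit/τ = 428/110.3 = 3.881.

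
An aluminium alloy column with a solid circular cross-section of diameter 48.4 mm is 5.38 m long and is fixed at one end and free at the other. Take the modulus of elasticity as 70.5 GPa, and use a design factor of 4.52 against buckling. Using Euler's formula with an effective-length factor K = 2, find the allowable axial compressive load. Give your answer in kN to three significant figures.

I = πd⁴/64 = π×48.4⁴/64 = 269400 mm⁴.
Effective length L_e = KL = 2×5.38 m = 10760 mm.
Euler critical load P_cr = π²EI/L_e² = π²×70500×269400/10760² = 1619 N.
P_allow = P_cr/n = 1619/4.52 = 358.2 N.

P_allow = 0.358 kN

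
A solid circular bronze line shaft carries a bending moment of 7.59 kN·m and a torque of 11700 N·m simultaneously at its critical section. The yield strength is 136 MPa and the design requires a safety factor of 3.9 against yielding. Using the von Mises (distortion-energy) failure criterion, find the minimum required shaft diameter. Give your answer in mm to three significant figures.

σ_allow = σ_y/n = 136/3.9 = 34.87 MPa.
For a solid shaft σ_b = 32M/(πd³) and τ = 16T/(πd³), so the von Mises stress is σ' = (16/πd³)·√(4M²+3T²).
√(4M²+3T²) = √(4×(7.590×10^6)² + 3×(1.170×10^7)²) = 2.532×10^7 N·mm.
d³ = 16×2.532×10^7/(π×34.87) = 3.698×10^6 mm³.
d = 154.6 mm.

d = 155 mm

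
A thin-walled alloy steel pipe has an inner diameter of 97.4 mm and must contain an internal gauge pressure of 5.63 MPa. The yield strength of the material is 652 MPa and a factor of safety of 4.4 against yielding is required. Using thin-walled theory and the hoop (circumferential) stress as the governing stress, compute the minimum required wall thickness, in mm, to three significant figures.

σ_allow = 652/4.4 = 148.2 MPa.
Hoop stress σ_h = pD/(2t), so t = pD/(2σ_allow) = 5.63×97.4/(2×148.2) = 1.850 mm.

t = 1.85 mm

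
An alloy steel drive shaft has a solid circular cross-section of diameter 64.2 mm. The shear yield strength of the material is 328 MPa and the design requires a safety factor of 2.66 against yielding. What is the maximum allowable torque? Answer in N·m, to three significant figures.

T_allow = 6410 N·m

τ_allow = 328/2.66 = 123.3 MPa.
For a solid shaft T_allow = τ_allow·πd³/16; πd³/16 = π×64.2³/16 = 51960 mm³.
T_allow = 123.3×51960 = 6.407×10^6 N·mm = 6407 N·m.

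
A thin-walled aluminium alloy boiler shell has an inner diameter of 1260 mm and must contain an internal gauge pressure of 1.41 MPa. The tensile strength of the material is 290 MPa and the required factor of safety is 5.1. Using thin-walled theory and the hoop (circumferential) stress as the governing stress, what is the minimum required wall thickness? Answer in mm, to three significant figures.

σ_allow = 290/5.1 = 56.86 MPa.
Hoop stress σ_h = pD/(2t), so t = pD/(2σ_allow) = 1.41×1260/(2×56.86) = 15.62 mm.

t = 15.6 mm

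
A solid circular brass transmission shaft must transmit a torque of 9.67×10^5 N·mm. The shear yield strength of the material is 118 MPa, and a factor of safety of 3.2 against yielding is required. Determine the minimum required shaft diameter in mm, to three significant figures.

Allowable shear stress τ_allow = 118/3.2 = 36.88 MPa.
For a solid shaft τ = 16T/(πd³), so d³ = 16T/(π τ_allow) = 16×967000/(π×36.88) = 133600 mm³.
d = (133600)^(1/3) = 51.12 mm.

d = 51.1 mm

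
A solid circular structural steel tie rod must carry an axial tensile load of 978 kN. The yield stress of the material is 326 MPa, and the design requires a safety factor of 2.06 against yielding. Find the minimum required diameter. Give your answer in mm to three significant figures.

Allowable stress σ_allow = 326/2.06 = 158.3 MPa.
Required area A = F/σ_allow = 978000/158.3 = 6180 mm².
A = πd²/4 → d = √(4A/π) = 88.71 mm.

d = 88.7 mm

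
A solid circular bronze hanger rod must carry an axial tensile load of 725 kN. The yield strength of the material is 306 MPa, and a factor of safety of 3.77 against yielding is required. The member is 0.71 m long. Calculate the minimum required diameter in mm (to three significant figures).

Allowable stress σ_allow = 306/3.77 = 81.17 MPa.
Required area A = F/σ_allow = 725000/81.17 = 8932 mm².
A = πd²/4 → d = √(4A/π) = 106.6 mm.

d = 107 mm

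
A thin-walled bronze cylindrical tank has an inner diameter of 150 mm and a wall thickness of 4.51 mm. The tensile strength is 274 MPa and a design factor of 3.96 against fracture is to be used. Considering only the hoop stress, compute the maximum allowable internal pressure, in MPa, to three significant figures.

p_allow = 4.16 MPa

σ_allow = 274/3.96 = 69.19 MPa.
σ_h = pD/(2t) → p_allow = 2σ_allow t/D = 2×69.19×4.51/150 = 4.161 MPa.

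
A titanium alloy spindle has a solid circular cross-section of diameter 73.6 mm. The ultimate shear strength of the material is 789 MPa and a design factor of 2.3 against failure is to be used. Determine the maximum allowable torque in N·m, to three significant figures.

T_allow = 26900 N·m

τ_allow = 789/2.3 = 343.0 MPa.
For a solid shaft T_allow = τ_allow·πd³/16; πd³/16 = π×73.6³/16 = 78280 mm³.
T_allow = 343.0×78280 = 2.685×10^7 N·mm = 26850 N·m.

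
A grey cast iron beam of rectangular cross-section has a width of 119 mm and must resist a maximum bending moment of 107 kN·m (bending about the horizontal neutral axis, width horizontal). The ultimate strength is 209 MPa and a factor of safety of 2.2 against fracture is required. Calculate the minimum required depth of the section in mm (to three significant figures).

h = 238 mm

σ_allow = 209/2.2 = 95.00 MPa.
For a rectangular section σ = 6M/(bh²), so h² = 6M/(b σ_allow) = 6×1.0700×10^8/(119×95.00) = 56790 mm².
h = 238.3 mm.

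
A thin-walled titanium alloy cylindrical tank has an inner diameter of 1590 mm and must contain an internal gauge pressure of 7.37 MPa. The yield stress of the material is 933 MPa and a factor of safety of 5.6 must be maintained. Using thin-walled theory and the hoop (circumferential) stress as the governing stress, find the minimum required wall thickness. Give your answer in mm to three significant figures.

σ_allow = 933/5.6 = 166.6 MPa.
Hoop stress σ_h = pD/(2t), so t = pD/(2σ_allow) = 7.37×1590/(2×166.6) = 35.17 mm.

t = 35.2 mm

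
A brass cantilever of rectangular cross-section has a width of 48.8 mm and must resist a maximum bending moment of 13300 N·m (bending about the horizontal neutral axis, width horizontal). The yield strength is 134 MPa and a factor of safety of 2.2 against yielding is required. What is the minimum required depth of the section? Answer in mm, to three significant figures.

σ_allow = 134/2.2 = 60.91 MPa.
For a rectangular section σ = 6M/(bh²), so h² = 6M/(b σ_allow) = 6×1.3300×10^7/(48.8×60.91) = 26850 mm².
h = 163.9 mm.

h = 164 mm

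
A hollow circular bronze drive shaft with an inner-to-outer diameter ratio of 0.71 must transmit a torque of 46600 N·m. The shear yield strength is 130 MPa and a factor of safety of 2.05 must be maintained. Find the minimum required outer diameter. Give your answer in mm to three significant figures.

τ_allow = 130/2.05 = 63.41 MPa.
For a hollow shaft τ = 16T/[πd_o³(1−k⁴)] with k = 0.71, so 1−k⁴ = 0.7459.
d_o³ = 16T/[π τ_allow (1−k⁴)] = 16×4.6600×10^7/(π×63.41×0.7459) = 5.018×10^6 mm³.
d_o = 171.2 mm.

d_o = 171 mm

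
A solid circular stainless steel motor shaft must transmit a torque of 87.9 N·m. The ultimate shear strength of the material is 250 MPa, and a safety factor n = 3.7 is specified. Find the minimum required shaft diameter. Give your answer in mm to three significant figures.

Allowable shear stress τ_allow = 250/3.7 = 67.57 MPa.
For a solid shaft τ = 16T/(πd³), so d³ = 16T/(π τ_allow) = 16×87900/(π×67.57) = 6626 mm³.
d = (6626)^(1/3) = 18.78 mm.

d = 18.8 mm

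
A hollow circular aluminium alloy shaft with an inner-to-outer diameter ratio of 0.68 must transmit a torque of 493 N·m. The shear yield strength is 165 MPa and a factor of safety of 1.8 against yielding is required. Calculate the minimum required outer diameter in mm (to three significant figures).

d_o = 32.7 mm

τ_allow = 165/1.8 = 91.67 MPa.
For a hollow shaft τ = 16T/[πd_o³(1−k⁴)] with k = 0.68, so 1−k⁴ = 0.7862.
d_o³ = 16T/[π τ_allow (1−k⁴)] = 16×493000/(π×91.67×0.7862) = 34840 mm³.
d_o = 32.66 mm.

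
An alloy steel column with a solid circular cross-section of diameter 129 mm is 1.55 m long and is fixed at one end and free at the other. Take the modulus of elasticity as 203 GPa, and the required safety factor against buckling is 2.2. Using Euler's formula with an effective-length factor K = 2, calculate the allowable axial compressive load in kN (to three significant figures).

I = πd⁴/64 = π×129⁴/64 = 1.359×10^7 mm⁴.
Effective length L_e = KL = 2×1.55 m = 3100 mm.
Euler critical load P_cr = π²EI/L_e² = π²×203000×1.359×10^7/3100² = 2.834×10^6 N.
P_allow = P_cr/n = 2.834×10^6/2.2 = 1.288×10^6 N.

P_allow = 1290 kN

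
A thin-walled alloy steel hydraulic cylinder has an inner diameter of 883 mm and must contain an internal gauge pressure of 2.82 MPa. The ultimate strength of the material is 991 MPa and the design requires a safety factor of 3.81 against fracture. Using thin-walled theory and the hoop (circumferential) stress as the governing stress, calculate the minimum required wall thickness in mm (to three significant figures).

σ_allow = 991/3.81 = 260.1 MPa.
Hoop stress σ_h = pD/(2t), so t = pD/(2σ_allow) = 2.82×883/(2×260.1) = 4.787 mm.

t = 4.79 mm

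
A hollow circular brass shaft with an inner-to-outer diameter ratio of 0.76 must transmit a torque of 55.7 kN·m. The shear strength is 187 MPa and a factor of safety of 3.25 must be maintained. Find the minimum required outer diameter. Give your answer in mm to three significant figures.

τ_allow = 187/3.25 = 57.54 MPa.
For a hollow shaft τ = 16T/[πd_o³(1−k⁴)] with k = 0.76, so 1−k⁴ = 0.6664.
d_o³ = 16T/[π τ_allow (1−k⁴)] = 16×5.5700×10^7/(π×57.54×0.6664) = 7.399×10^6 mm³.
d_o = 194.9 mm.

d_o = 195 mm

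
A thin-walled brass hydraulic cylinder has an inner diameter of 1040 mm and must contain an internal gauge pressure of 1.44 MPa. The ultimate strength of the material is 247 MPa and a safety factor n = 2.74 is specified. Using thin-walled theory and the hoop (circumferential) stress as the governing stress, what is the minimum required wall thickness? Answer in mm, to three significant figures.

t = 8.31 mm

σ_allow = 247/2.74 = 90.15 MPa.
Hoop stress σ_h = pD/(2t), so t = pD/(2σ_allow) = 1.44×1040/(2×90.15) = 8.307 mm.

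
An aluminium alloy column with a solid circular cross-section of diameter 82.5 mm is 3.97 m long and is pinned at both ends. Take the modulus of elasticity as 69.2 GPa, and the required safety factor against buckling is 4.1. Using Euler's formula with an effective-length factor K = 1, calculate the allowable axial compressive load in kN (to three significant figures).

P_allow = 24.0 kN

I = πd⁴/64 = π×82.5⁴/64 = 2.274×10^6 mm⁴.
Effective length L_e = KL = 1×3.97 m = 3970 mm.
Euler critical load P_cr = π²EI/L_e² = π²×69200×2.274×10^6/3970² = 98540 N.
P_allow = P_cr/n = 98540/4.1 = 24030 N.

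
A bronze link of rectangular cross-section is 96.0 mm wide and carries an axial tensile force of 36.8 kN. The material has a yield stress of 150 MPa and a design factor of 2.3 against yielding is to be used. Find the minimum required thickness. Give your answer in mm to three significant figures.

σ_allow = 150/2.3 = 65.22 MPa.
Required area A = F/σ_allow = 36800/65.22 = 564.3 mm².
t = A/w = 564.3/96.0 = 5.878 mm.

t = 5.88 mm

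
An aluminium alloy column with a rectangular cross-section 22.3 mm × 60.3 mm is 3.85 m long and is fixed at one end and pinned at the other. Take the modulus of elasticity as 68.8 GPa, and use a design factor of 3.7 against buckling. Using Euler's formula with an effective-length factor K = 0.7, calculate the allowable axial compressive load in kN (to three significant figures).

P_allow = 1.41 kN

Buckling occurs about the weak axis: I_min = h·b³/12 = 60.3×22.3³/12 = 55730 mm⁴ (b = 22.3 mm is the smaller dimension).
Effective length L_e = KL = 0.7×3.85 m = 2695 mm.
Euler critical load P_cr = π²EI/L_e² = π²×68800×55730/2695² = 5210 N.
P_allow = P_cr/n = 5210/3.7 = 1408 N.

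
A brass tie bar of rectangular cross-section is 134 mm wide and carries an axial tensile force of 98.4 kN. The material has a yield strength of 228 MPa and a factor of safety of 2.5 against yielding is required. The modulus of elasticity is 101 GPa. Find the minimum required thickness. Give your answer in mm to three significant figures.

t = 8.05 mm

σ_allow = 228/2.5 = 91.20 MPa.
Required area A = F/σ_allow = 98400/91.20 = 1079 mm².
t = A/w = 1079/134 = 8.052 mm.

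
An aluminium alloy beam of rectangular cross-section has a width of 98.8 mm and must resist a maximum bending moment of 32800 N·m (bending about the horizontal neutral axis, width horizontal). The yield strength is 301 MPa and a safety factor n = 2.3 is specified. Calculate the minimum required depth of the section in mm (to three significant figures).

σ_allow = 301/2.3 = 130.9 MPa.
For a rectangular section σ = 6M/(bh²), so h² = 6M/(b σ_allow) = 6×3.2800×10^7/(98.8×130.9) = 15220 mm².
h = 123.4 mm.

h = 123 mm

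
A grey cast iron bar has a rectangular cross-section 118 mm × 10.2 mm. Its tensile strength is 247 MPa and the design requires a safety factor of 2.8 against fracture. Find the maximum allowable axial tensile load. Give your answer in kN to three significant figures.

σ_allow = 247/2.8 = 88.21 MPa.
A = 118×10.2 = 1204 mm².
F_allow = σ_allow × A = 88.21×1204 = 106200 N.

F_allow = 106 kN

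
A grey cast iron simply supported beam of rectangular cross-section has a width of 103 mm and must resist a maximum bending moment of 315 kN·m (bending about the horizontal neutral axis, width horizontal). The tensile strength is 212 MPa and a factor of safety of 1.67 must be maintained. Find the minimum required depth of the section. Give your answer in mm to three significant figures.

h = 380 mm

σ_allow = 212/1.67 = 126.9 MPa.
For a rectangular section σ = 6M/(bh²), so h² = 6M/(b σ_allow) = 6×3.1500×10^8/(103×126.9) = 144500 mm².
h = 380.2 mm.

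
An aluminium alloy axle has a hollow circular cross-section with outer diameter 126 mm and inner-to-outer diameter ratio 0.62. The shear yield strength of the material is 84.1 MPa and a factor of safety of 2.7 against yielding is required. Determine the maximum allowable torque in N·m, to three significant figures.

τ_allow = 84.1/2.7 = 31.15 MPa.
For a hollow shaft T_allow = τ_allow·πd_o³(1−k⁴)/16 with 1−k⁴ = 0.8522, so πd_o³(1−k⁴)/16 = 334700 mm³.
T_allow = 31.15×334700 = 1.043×10^7 N·mm = 10430 N·m.

T_allow = 10400 N·m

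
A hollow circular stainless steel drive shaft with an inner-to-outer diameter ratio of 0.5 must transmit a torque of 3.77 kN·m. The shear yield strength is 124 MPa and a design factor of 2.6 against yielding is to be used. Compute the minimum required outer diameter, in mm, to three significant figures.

τ_allow = 124/2.6 = 47.69 MPa.
For a hollow shaft τ = 16T/[πd_o³(1−k⁴)] with k = 0.5, so 1−k⁴ = 0.9375.
d_o³ = 16T/[π τ_allow (1−k⁴)] = 16×3770000/(π×47.69×0.9375) = 429400 mm³.
d_o = 75.45 mm.

d_o = 75.4 mm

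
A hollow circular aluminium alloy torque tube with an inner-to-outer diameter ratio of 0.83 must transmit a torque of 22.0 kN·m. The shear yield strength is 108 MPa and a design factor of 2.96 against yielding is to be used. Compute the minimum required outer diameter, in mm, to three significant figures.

τ_allow = 108/2.96 = 36.49 MPa.
For a hollow shaft τ = 16T/[πd_o³(1−k⁴)] with k = 0.83, so 1−k⁴ = 0.5254.
d_o³ = 16T/[π τ_allow (1−k⁴)] = 16×2.2000×10^7/(π×36.49×0.5254) = 5.845×10^6 mm³.
d_o = 180.1 mm.

d_o = 180 mm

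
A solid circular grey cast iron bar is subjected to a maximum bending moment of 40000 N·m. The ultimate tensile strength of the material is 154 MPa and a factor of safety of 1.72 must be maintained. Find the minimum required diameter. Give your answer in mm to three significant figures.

d = 166 mm

σ_allow = 154/1.72 = 89.53 MPa.
For a solid circular section σ = 32M/(πd³), so d³ = 32M/(π σ_allow) = 32×4.0000×10^7/(π×89.53) = 4.551×10^6 mm³.
d = 165.7 mm.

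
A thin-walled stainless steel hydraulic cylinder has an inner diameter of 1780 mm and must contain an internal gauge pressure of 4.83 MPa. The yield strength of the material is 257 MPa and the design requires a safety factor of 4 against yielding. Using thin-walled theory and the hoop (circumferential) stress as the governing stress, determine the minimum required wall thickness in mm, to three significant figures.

t = 66.9 mm

σ_allow = 257/4 = 64.25 MPa.
Hoop stress σ_h = pD/(2t), so t = pD/(2σ_allow) = 4.83×1780/(2×64.25) = 66.91 mm.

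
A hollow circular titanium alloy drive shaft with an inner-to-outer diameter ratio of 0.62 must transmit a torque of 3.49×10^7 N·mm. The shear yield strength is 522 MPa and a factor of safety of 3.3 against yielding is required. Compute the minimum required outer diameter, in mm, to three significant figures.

τ_allow = 522/3.3 = 158.2 MPa.
For a hollow shaft τ = 16T/[πd_o³(1−k⁴)] with k = 0.62, so 1−k⁴ = 0.8522.
d_o³ = 16T/[π τ_allow (1−k⁴)] = 16×3.4900×10^7/(π×158.2×0.8522) = 1.318×10^6 mm³.
d_o = 109.7 mm.

d_o = 110 mm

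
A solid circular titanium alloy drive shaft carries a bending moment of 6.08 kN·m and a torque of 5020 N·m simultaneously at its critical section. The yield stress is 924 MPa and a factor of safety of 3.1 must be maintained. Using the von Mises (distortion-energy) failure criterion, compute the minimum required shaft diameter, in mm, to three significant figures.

d = 63.4 mm

σ_allow = σ_y/n = 924/3.1 = 298.1 MPa.
For a solid shaft σ_b = 32M/(πd³) and τ = 16T/(πd³), so the von Mises stress is σ' = (16/πd³)·√(4M²+3T²).
√(4M²+3T²) = √(4×(6.080×10^6)² + 3×(5.020×10^6)²) = 1.495×10^7 N·mm.
d³ = 16×1.495×10^7/(π×298.1) = 255400 mm³.
d = 63.45 mm.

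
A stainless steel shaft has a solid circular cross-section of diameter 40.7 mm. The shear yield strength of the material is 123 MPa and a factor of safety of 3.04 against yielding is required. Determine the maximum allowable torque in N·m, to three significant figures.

T_allow = 536 N·m

τ_allow = 123/3.04 = 40.46 MPa.
For a solid shaft T_allow = τ_allow·πd³/16; πd³/16 = π×40.7³/16 = 13240 mm³.
T_allow = 40.46×13240 = 535600 N·mm = 535.6 N·m.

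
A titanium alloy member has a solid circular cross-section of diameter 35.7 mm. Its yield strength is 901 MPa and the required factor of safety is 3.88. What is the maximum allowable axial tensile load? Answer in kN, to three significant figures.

σ_allow = 901/3.88 = 232.2 MPa.
A = πd²/4 = π×35.7²/4 = 1001 mm².
F_allow = σ_allow × A = 232.2×1001 = 232400 N.

F_allow = 232 kN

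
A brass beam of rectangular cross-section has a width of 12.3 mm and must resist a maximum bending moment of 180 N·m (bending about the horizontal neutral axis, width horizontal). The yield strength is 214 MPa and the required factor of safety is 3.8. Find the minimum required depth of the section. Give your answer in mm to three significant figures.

h = 39.5 mm

σ_allow = 214/3.8 = 56.32 MPa.
For a rectangular section σ = 6M/(bh²), so h² = 6M/(b σ_allow) = 6×180000/(12.3×56.32) = 1559 mm².
h = 39.49 mm.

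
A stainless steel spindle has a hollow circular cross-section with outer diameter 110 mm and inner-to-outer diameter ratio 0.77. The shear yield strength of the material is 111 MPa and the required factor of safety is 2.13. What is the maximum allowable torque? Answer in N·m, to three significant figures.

T_allow = 8830 N·m

τ_allow = 111/2.13 = 52.11 MPa.
For a hollow shaft T_allow = τ_allow·πd_o³(1−k⁴)/16 with 1−k⁴ = 0.6485, so πd_o³(1−k⁴)/16 = 169500 mm³.
T_allow = 52.11×169500 = 8.832×10^6 N·mm = 8832 N·m.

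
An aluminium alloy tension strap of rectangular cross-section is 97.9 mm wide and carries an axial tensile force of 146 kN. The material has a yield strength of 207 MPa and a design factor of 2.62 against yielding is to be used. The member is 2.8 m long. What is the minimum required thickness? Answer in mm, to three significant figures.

t = 18.9 mm

σ_allow = 207/2.62 = 79.01 MPa.
Required area A = F/σ_allow = 146000/79.01 = 1848 mm².
t = A/w = 1848/97.9 = 18.88 mm.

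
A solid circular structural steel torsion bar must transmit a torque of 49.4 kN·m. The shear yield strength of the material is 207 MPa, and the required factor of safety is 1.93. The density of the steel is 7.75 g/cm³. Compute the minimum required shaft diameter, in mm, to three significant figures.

Allowable shear stress τ_allow = 207/1.93 = 107.3 MPa.
For a solid shaft τ = 16T/(πd³), so d³ = 16T/(π τ_allow) = 16×4.9400×10^7/(π×107.3) = 2.346×10^6 mm³.
d = (2.346×10^6)^(1/3) = 132.9 mm.

d = 133 mm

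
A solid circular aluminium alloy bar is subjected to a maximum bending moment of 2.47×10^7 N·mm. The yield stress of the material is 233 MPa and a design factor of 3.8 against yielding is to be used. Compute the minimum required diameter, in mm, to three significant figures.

σ_allow = 233/3.8 = 61.32 MPa.
For a solid circular section σ = 32M/(πd³), so d³ = 32M/(π σ_allow) = 32×2.4700×10^7/(π×61.32) = 4.103×10^6 mm³.
d = 160.1 mm.

d = 160 mm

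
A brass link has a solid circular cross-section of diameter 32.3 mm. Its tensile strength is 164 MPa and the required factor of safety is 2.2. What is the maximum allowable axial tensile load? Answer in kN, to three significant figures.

σ_allow = 164/2.2 = 74.55 MPa.
A = πd²/4 = π×32.3²/4 = 819.4 mm².
F_allow = σ_allow × A = 74.55×819.4 = 61080 N.

F_allow = 61.1 kN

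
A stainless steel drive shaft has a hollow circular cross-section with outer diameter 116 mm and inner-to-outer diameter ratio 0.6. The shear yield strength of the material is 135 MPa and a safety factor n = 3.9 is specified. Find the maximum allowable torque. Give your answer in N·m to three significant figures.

τ_allow = 135/3.9 = 34.62 MPa.
For a hollow shaft T_allow = τ_allow·πd_o³(1−k⁴)/16 with 1−k⁴ = 0.8704, so πd_o³(1−k⁴)/16 = 266800 mm³.
T_allow = 34.62×266800 = 9.234×10^6 N·mm = 9234 N·m.

T_allow = 9230 N·m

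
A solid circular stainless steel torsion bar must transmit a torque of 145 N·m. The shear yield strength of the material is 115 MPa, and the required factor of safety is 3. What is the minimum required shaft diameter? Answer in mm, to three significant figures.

Allowable shear stress τ_allow = 115/3 = 38.33 MPa.
For a solid shaft τ = 16T/(πd³), so d³ = 16T/(π τ_allow) = 16×145000/(π×38.33) = 19260 mm³.
d = (19260)^(1/3) = 26.81 mm.

d = 26.8 mm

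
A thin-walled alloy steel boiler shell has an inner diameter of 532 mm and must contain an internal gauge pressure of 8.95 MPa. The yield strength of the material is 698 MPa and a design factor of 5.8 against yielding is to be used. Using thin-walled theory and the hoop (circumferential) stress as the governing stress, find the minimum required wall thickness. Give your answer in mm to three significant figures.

σ_allow = 698/5.8 = 120.3 MPa.
Hoop stress σ_h = pD/(2t), so t = pD/(2σ_allow) = 8.95×532/(2×120.3) = 19.78 mm.

t = 19.8 mm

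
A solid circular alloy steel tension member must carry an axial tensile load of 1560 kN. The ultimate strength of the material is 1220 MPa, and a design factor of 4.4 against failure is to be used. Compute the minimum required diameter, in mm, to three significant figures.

Allowable stress σ_allow = 1220/4.4 = 277.3 MPa.
Required area A = F/σ_allow = 1560000/277.3 = 5626 mm².
A = πd²/4 → d = √(4A/π) = 84.64 mm.

d = 84.6 mm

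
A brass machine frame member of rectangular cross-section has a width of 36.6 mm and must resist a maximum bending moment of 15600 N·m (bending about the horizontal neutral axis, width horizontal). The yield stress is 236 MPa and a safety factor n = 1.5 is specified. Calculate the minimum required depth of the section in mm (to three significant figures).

h = 127 mm

σ_allow = 236/1.5 = 157.3 MPa.
For a rectangular section σ = 6M/(bh²), so h² = 6M/(b σ_allow) = 6×1.5600×10^7/(36.6×157.3) = 16250 mm².
h = 127.5 mm.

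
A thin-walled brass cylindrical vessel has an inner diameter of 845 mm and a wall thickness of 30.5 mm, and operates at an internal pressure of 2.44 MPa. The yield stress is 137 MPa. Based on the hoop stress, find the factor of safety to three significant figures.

σ_h = pD/(2t) = 2.44×845/(2×30.5) = 33.80 MPa.
n = 137/33.80 = 4.053.

n = 4.05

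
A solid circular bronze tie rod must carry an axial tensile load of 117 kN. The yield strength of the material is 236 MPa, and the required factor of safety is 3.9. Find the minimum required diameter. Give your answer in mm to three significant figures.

d = 49.6 mm

Allowable stress σ_allow = 236/3.9 = 60.51 MPa.
Required area A = F/σ_allow = 117000/60.51 = 1933 mm².
A = πd²/4 → d = √(4A/π) = 49.62 mm.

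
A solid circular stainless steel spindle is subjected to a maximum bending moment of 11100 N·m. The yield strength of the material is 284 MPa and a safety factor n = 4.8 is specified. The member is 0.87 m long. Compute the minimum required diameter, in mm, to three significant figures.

d = 124 mm

σ_allow = 284/4.8 = 59.17 MPa.
For a solid circular section σ = 32M/(πd³), so d³ = 32M/(π σ_allow) = 32×1.1100×10^7/(π×59.17) = 1.911×10^6 mm³.
d = 124.1 mm.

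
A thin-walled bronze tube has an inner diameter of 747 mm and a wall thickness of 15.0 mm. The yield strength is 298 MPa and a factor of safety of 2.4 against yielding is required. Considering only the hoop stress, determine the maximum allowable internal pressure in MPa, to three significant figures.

p_allow = 4.99 MPa

σ_allow = 298/2.4 = 124.2 MPa.
σ_h = pD/(2t) → p_allow = 2σ_allow t/D = 2×124.2×15.0/747 = 4.987 MPa.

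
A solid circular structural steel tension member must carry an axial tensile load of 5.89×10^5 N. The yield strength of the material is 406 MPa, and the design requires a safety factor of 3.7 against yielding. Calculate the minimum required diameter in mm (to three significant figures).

d = 82.7 mm

Allowable stress σ_allow = 406/3.7 = 109.7 MPa.
Required area A = F/σ_allow = 589000/109.7 = 5368 mm².
A = πd²/4 → d = √(4A/π) = 82.67 mm.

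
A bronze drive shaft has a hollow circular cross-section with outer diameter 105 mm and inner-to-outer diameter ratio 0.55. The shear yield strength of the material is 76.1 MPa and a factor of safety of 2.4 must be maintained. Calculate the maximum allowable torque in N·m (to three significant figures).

T_allow = 6550 N·m

τ_allow = 76.1/2.4 = 31.71 MPa.
For a hollow shaft T_allow = τ_allow·πd_o³(1−k⁴)/16 with 1−k⁴ = 0.9085, so πd_o³(1−k⁴)/16 = 206500 mm³.
T_allow = 31.71×206500 = 6.548×10^6 N·mm = 6548 N·m.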